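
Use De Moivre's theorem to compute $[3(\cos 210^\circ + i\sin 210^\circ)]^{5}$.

By De Moivre: z^n = r^n(cos(nθ) + i sin(nθ))
= 3^5(cos(5*210°) + i sin(5*210°))
= 243(cos 330° + i sin 330°)
= 243*sqrt(3)/2 - (243/2)i


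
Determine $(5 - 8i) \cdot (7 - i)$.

(a1*a2 - b1*b2) + (a1*b2 + b1*a2)i
= (35 - 8) + (-5 + (-56))i
= 27 - 61i


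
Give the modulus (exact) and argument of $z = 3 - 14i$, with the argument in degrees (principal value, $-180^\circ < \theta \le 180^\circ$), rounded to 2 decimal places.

|z| = sqrt(3^2 + (-14)^2) = sqrt(205)
arg(z) = arctan(b/a) = arctan(-14/3) (quadrant-adjusted) = -77.91°


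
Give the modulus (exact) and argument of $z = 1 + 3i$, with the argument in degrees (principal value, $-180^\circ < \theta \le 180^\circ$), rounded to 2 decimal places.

|z| = sqrt(1^2 + 3^2) = sqrt(10)
arg(z) = arctan(b/a) = arctan(3/1) (quadrant-adjusted) = 71.57°


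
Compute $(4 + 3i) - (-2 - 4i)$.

(4 - (-2)) + (3 - (-4))i = 6 + 7i


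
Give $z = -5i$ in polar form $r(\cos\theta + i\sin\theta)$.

r = |z| = sqrt(a^2 + b^2) = sqrt((0)^2 + (-5)^2) = sqrt(0 + 25) = sqrt(25) = 5
a = 0 and b < 0, so z lies on the negative imaginary axis: θ = 270°
z = 5(cos 270° + i sin 270°)


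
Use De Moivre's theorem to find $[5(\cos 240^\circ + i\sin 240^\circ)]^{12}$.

By De Moivre: z^n = r^n(cos(nθ) + i sin(nθ))
= 5^12(cos(12*240°) + i sin(12*240°))
= 244140625(cos 0° + i sin 0°)
= 244140625


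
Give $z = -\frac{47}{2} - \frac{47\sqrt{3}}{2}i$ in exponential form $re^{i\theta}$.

r = |z| = sqrt((-47/2)^2 + (-47*sqrt(3)/2)^2) = sqrt(2209/4 + 6627/4) = sqrt(2209) = 47
θ = arctan(b/a) = arctan(-40.7032/-23.5) (quadrant-adjusted) = 240° = 4π/3
z = 47e^(i*4π/3)


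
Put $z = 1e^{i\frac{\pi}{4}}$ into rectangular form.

a = r cos θ = 1 * sqrt(2)/2 = sqrt(2)/2
b = r sin θ = 1 * sqrt(2)/2 = sqrt(2)/2
z = sqrt(2)/2 + (sqrt(2)/2)i


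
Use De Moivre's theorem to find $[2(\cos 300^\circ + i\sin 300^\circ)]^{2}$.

By De Moivre: z^n = r^n(cos(nθ) + i sin(nθ))
= 2^2(cos(2*300°) + i sin(2*300°))
= 4(cos 240° + i sin 240°)
= -2 - 2*sqrt(3)i


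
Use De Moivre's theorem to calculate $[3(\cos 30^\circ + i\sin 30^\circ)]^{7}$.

By De Moivre: z^n = r^n(cos(nθ) + i sin(nθ))
= 3^7(cos(7*30°) + i sin(7*30°))
= 2187(cos 210° + i sin 210°)
= -2187*sqrt(3)/2 - (2187/2)i


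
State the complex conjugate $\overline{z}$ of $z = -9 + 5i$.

If z = a + bi, then conjugate(z) = a - bi
conjugate(-9 + 5i) = -9 - 5i


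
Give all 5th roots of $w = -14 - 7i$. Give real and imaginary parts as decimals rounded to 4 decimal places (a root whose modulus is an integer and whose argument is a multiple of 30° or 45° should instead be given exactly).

|w| = sqrt(245) ≈ 15.652476, arg(w) ≈ 206.565051°
Root modulus = sqrt(245)^(1/5) ≈ 1.733471
Root arguments: θ_k = (arg(w) + 360°k)/5 for k = 0, 1, ..., 4
Compute each root as (root modulus)(cos θ_k + i sin θ_k) using full-precision intermediates, then round to 4 decimal places.
Roots: 1.3020 + 1.1444i, -0.6860 + 1.5919i, -1.7260 - 0.1605i, -0.3807 - 1.6911i, 1.4907 - 0.8847i


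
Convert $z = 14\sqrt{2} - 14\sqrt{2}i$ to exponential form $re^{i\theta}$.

r = |z| = sqrt((14*sqrt(2))^2 + (-14*sqrt(2))^2) = sqrt(392 + 392) = sqrt(784) = 28
θ = arctan(b/a) = arctan(-19.799/19.799) (quadrant-adjusted) = -45° = -π/4
z = 28e^(-i*π/4)


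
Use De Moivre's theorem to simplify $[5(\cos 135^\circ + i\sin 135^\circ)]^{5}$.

By De Moivre: z^n = r^n(cos(nθ) + i sin(nθ))
= 5^5(cos(5*135°) + i sin(5*135°))
= 3125(cos 315° + i sin 315°)
= 3125*sqrt(2)/2 - (3125*sqrt(2)/2)i


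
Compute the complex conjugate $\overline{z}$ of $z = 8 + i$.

If z = a + bi, then conjugate(z) = a - bi
conjugate(8 + i) = 8 - i


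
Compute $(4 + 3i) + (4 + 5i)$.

(4 + 4) + (3 + 5)i = 8 + 8i


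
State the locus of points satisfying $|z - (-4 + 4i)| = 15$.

|z - z0| = r describes a circle centered at z0 with radius r
Here z0 = -4 + 4i and r = 15
Locus: Circle centered at (-4, 4) with radius 15


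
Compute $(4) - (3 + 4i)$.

(4 - 3) + (0 - 4)i = 1 - 4i


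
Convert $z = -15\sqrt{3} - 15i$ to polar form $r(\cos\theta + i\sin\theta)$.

r = |z| = sqrt(a^2 + b^2) = sqrt((-15*sqrt(3))^2 + (-15)^2) = sqrt(675 + 225) = sqrt(900) = 30
θ = arctan(b/a) = arctan(-15/-25.9808) (quadrant-adjusted) = 210°
z = 30(cos 210° + i sin 210°)


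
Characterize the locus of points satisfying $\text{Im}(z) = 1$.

Im(z) = y where z = x + yi; the equation y = 1 is satisfied by all points with that y-coordinate
Locus: Horizontal line y = 1


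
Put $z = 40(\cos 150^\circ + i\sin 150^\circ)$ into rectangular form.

a = r cos θ = 40 * -sqrt(3)/2 = -20*sqrt(3)
b = r sin θ = 40 * 1/2 = 20
z = -20*sqrt(3) + 20i


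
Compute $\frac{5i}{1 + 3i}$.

Multiply numerator and denominator by conjugate (1 - 3i):
= (5i)(1 - 3i) / (1^2 + 3^2)
= (15 + 5i) / 10
Divide through by 5: (3 + i) / 2
= 3/2 + (1/2)i


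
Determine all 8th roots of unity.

ω_k = e^(2πik/8) = cos(2πk/8) + i sin(2πk/8) for k = 0, 1, ..., 7
Roots: 1, sqrt(2)/2 + (sqrt(2)/2)i, i, -sqrt(2)/2 + (sqrt(2)/2)i, -1, -sqrt(2)/2 - (sqrt(2)/2)i, -i, sqrt(2)/2 - (sqrt(2)/2)i


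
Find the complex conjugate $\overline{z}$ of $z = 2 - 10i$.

If z = a + bi, then conjugate(z) = a - bi
conjugate(2 - 10i) = 2 + 10i


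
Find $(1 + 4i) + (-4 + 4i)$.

(1 + (-4)) + (4 + 4)i = -3 + 8i


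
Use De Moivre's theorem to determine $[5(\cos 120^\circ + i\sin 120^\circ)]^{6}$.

By De Moivre: z^n = r^n(cos(nθ) + i sin(nθ))
= 5^6(cos(6*120°) + i sin(6*120°))
= 15625(cos 0° + i sin 0°)
= 15625


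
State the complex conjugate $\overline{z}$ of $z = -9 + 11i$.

If z = a + bi, then conjugate(z) = a - bi
conjugate(-9 + 11i) = -9 - 11i


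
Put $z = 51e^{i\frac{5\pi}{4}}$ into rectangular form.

a = r cos θ = 51 * -sqrt(2)/2 = -51*sqrt(2)/2
b = r sin θ = 51 * -sqrt(2)/2 = -51*sqrt(2)/2
z = -51*sqrt(2)/2 - (51*sqrt(2)/2)i


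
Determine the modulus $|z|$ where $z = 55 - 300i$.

|z| = sqrt(a^2 + b^2) = sqrt(55^2 + (-300)^2) = sqrt(93025) = 305


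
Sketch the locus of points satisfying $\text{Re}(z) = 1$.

Re(z) = x where z = x + yi; the equation x = 1 is satisfied by all points with that x-coordinate
Locus: Vertical line x = 1


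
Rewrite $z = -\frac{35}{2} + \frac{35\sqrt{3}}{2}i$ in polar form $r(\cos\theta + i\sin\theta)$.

r = |z| = sqrt(a^2 + b^2) = sqrt((-35/2)^2 + (35*sqrt(3)/2)^2) = sqrt(1225/4 + 3675/4) = sqrt(1225) = 35
θ = arctan(b/a) = arctan(30.3109/-17.5) (quadrant-adjusted) = 120°
z = 35(cos 120° + i sin 120°)


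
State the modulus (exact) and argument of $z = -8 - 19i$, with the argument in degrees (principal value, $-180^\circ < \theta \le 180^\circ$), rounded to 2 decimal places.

|z| = sqrt((-8)^2 + (-19)^2) = sqrt(425)
arg(z) = arctan(b/a) = arctan(-19/-8) (quadrant-adjusted) = -112.83°


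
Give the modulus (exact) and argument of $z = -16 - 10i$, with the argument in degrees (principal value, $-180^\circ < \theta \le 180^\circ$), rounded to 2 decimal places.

|z| = sqrt((-16)^2 + (-10)^2) = sqrt(356)
arg(z) = arctan(b/a) = arctan(-10/-16) (quadrant-adjusted) = -147.99°


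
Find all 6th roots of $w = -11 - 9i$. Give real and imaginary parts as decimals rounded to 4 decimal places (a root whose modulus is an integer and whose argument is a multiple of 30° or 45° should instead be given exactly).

|w| = sqrt(202) ≈ 14.212670, arg(w) ≈ 219.289407°
Root modulus = sqrt(202)^(1/6) ≈ 1.556369
Root arguments: θ_k = (arg(w) + 360°k)/6 for k = 0, 1, ..., 5
Compute each root as (root modulus)(cos θ_k + i sin θ_k) using full-precision intermediates, then round to 4 decimal places.
Roots: 1.2503 + 0.9268i, -0.1775 + 1.5462i, -1.4278 + 0.6194i, -1.2503 - 0.9268i, 0.1775 - 1.5462i, 1.4278 - 0.6194i


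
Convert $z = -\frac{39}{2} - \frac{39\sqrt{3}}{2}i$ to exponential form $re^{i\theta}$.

r = |z| = sqrt((-39/2)^2 + (-39*sqrt(3)/2)^2) = sqrt(1521/4 + 4563/4) = sqrt(1521) = 39
θ = arctan(b/a) = arctan(-33.775/-19.5) (quadrant-adjusted) = -120° = -2π/3
z = 39e^(-i*2π/3)


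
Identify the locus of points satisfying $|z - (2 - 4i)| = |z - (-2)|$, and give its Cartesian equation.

|z - z1| = |z - z2| means z is equidistant from z1 and z2,
i.e. the perpendicular bisector of the segment from (2, -4) to (-2, 0) (midpoint (0, -2)).
With z = x + yi, square both sides:
(x - 2)^2 + (y - (-4))^2 = (x - (-2))^2 + (y - 0)^2
The x^2 and y^2 terms cancel: -8x + 8y = 4 - 20 = -16
Simplify: x - y = 2
Locus: Perpendicular bisector of the segment from (2, -4) to (-2, 0): the line x - y = 2


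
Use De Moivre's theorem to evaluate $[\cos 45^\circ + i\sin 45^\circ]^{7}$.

By De Moivre: z^n = r^n(cos(nθ) + i sin(nθ))
= 1^7(cos(7*45°) + i sin(7*45°))
= 1(cos 315° + i sin 315°)
= sqrt(2)/2 - (sqrt(2)/2)i


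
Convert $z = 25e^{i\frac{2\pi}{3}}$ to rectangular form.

a = r cos θ = 25 * -1/2 = -25/2
b = r sin θ = 25 * sqrt(3)/2 = 25*sqrt(3)/2
z = -25/2 + (25*sqrt(3)/2)i


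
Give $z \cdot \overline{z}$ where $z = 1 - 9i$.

z * conjugate(z) = |z|^2 = a^2 + b^2
= 1^2 + (-9)^2 = 82


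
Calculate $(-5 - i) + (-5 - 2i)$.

(-5 + (-5)) + (-1 + (-2))i = -10 - 3i


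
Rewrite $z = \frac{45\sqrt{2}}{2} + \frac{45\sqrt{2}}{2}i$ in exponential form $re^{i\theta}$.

r = |z| = sqrt((45*sqrt(2)/2)^2 + (45*sqrt(2)/2)^2) = sqrt(2025/2 + 2025/2) = sqrt(2025) = 45
θ = arctan(b/a) = arctan(31.8198/31.8198) (quadrant-adjusted) = 45° = π/4
z = 45e^(i*π/4)


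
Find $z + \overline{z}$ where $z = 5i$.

z + conjugate(z) = (a + bi) + (a - bi) = 2a
= 2 * 0 = 0


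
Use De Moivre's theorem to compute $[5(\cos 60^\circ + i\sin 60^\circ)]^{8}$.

By De Moivre: z^n = r^n(cos(nθ) + i sin(nθ))
= 5^8(cos(8*60°) + i sin(8*60°))
= 390625(cos 120° + i sin 120°)
= -390625/2 + (390625*sqrt(3)/2)i


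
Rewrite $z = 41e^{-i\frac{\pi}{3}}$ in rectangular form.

a = r cos θ = 41 * 1/2 = 41/2
b = r sin θ = 41 * -sqrt(3)/2 = -41*sqrt(3)/2
z = 41/2 - (41*sqrt(3)/2)i


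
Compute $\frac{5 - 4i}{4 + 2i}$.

Multiply numerator and denominator by conjugate (4 - 2i):
= (5 - 4i)(4 - 2i) / (4^2 + 2^2)
= (12 - 26i) / 20
Divide through by 2: (6 - 13i) / 10
= 3/5 - (13/10)i


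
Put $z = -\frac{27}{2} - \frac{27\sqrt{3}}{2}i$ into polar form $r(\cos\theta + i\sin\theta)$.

r = |z| = sqrt(a^2 + b^2) = sqrt((-27/2)^2 + (-27*sqrt(3)/2)^2) = sqrt(729/4 + 2187/4) = sqrt(729) = 27
θ = arctan(b/a) = arctan(-23.3827/-13.5) (quadrant-adjusted) = 240°
z = 27(cos 240° + i sin 240°)


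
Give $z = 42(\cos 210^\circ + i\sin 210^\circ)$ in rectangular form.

a = r cos θ = 42 * -sqrt(3)/2 = -21*sqrt(3)
b = r sin θ = 42 * -1/2 = -21
z = -21*sqrt(3) - 21i


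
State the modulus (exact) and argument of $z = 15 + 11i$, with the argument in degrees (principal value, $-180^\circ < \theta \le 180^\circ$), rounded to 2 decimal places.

|z| = sqrt(15^2 + 11^2) = sqrt(346)
arg(z) = arctan(b/a) = arctan(11/15) (quadrant-adjusted) = 36.25°


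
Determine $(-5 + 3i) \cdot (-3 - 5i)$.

(a1*a2 - b1*b2) + (a1*b2 + b1*a2)i
= (15 - (-15)) + (25 + (-9))i
= 30 + 16i


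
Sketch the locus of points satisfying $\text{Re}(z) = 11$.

Re(z) = x where z = x + yi; the equation x = 11 is satisfied by all points with that x-coordinate
Locus: Vertical line x = 11


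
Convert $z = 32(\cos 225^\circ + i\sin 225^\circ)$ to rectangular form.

a = r cos θ = 32 * -sqrt(2)/2 = -16*sqrt(2)
b = r sin θ = 32 * -sqrt(2)/2 = -16*sqrt(2)
z = -16*sqrt(2) - 16*sqrt(2)i


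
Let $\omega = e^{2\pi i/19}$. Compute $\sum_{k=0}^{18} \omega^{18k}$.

Let ζ = ω^18 = e^(2πi·18/19). Since 19 ∤ 18, ζ ≠ 1.
Sum = Σ_{k=0}^{18} ζ^k = (ζ^19 - 1)/(ζ - 1) = (ω^{18·19} - 1)/(ζ - 1) = (1 - 1)/(ζ - 1) = 0


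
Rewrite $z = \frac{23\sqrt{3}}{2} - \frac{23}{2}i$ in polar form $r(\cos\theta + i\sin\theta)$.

r = |z| = sqrt(a^2 + b^2) = sqrt((23*sqrt(3)/2)^2 + (-23/2)^2) = sqrt(1587/4 + 529/4) = sqrt(529) = 23
θ = arctan(b/a) = arctan(-11.5/19.9186) (quadrant-adjusted) = 330°
z = 23(cos 330° + i sin 330°)


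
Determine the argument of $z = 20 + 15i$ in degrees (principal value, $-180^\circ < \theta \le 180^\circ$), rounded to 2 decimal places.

θ = arctan(b/a) = arctan(15/20) (quadrant-adjusted) = 36.87°


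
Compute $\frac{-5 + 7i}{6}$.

Divisor is real, so divide each part by 6:
= -5/6 + (7/6)i


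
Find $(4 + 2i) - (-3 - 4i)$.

(4 - (-3)) + (2 - (-4))i = 7 + 6i


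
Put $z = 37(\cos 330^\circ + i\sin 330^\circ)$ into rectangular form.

a = r cos θ = 37 * sqrt(3)/2 = 37*sqrt(3)/2
b = r sin θ = 37 * -1/2 = -37/2
z = 37*sqrt(3)/2 - (37/2)i


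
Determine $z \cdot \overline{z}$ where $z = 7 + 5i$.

z * conjugate(z) = |z|^2 = a^2 + b^2
= 7^2 + 5^2 = 74


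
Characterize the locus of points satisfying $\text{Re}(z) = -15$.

Re(z) = x where z = x + yi; the equation x = -15 is satisfied by all points with that x-coordinate
Locus: Vertical line x = -15


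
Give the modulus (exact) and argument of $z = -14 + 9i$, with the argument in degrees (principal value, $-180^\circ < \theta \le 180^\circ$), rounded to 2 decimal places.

|z| = sqrt((-14)^2 + 9^2) = sqrt(277)
arg(z) = arctan(b/a) = arctan(9/-14) (quadrant-adjusted) = 147.26°


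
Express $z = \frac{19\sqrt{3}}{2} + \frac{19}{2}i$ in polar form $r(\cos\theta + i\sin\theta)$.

r = |z| = sqrt(a^2 + b^2) = sqrt((19*sqrt(3)/2)^2 + (19/2)^2) = sqrt(1083/4 + 361/4) = sqrt(361) = 19
θ = arctan(b/a) = arctan(9.5/16.4545) (quadrant-adjusted) = 30°
z = 19(cos 30° + i sin 30°)


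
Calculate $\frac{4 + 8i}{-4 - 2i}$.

Multiply numerator and denominator by conjugate (-4 + 2i):
= (4 + 8i)(-4 + 2i) / ((-4)^2 + (-2)^2)
= (-32 - 24i) / 20
Divide through by 4: (-8 - 6i) / 5
= -8/5 - (6/5)i


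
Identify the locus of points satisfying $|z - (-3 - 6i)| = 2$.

|z - z0| = r describes a circle centered at z0 with radius r
Here z0 = -3 - 6i and r = 2
Locus: Circle centered at (-3, -6) with radius 2


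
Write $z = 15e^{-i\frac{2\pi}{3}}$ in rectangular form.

a = r cos θ = 15 * -1/2 = -15/2
b = r sin θ = 15 * -sqrt(3)/2 = -15*sqrt(3)/2
z = -15/2 - (15*sqrt(3)/2)i


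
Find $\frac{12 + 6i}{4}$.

Divisor is real, so divide each part by 4:
= 3 + (3/2)i


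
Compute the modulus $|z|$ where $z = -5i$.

|z| = sqrt(a^2 + b^2) = sqrt(0^2 + (-5)^2) = sqrt(25) = 5


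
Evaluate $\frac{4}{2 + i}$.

Multiply numerator and denominator by conjugate (2 - i):
= (4)(2 - i) / (2^2 + 1^2)
= (8 - 4i) / 5
= 8/5 - (4/5)i


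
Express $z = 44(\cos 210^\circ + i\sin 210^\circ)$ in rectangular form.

a = r cos θ = 44 * -sqrt(3)/2 = -22*sqrt(3)
b = r sin θ = 44 * -1/2 = -22
z = -22*sqrt(3) - 22i


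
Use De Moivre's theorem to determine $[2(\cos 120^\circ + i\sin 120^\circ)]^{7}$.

By De Moivre: z^n = r^n(cos(nθ) + i sin(nθ))
= 2^7(cos(7*120°) + i sin(7*120°))
= 128(cos 120° + i sin 120°)
= -64 + 64*sqrt(3)i


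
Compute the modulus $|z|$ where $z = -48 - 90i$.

|z| = sqrt(a^2 + b^2) = sqrt((-48)^2 + (-90)^2) = sqrt(10404) = 102


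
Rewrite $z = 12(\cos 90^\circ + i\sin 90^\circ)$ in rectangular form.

a = r cos θ = 12 * 0 = 0
b = r sin θ = 12 * 1 = 12
z = 12i


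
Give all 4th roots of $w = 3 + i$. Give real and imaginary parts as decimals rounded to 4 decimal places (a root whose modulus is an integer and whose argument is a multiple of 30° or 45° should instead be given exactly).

|w| = sqrt(10) ≈ 3.162278, arg(w) ≈ 18.434949°
Root modulus = sqrt(10)^(1/4) ≈ 1.333521
Root arguments: θ_k = (arg(w) + 360°k)/4 for k = 0, 1, ..., 3
Compute each root as (root modulus)(cos θ_k + i sin θ_k) using full-precision intermediates, then round to 4 decimal places.
Roots: 1.3292 + 0.1071i, -0.1071 + 1.3292i, -1.3292 - 0.1071i, 0.1071 - 1.3292i


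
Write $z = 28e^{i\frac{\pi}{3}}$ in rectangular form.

a = r cos θ = 28 * 1/2 = 14
b = r sin θ = 28 * sqrt(3)/2 = 14*sqrt(3)
z = 14 + 14*sqrt(3)i


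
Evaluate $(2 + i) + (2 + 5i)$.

(2 + 2) + (1 + 5)i = 4 + 6i


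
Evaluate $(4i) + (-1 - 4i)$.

(0 + (-1)) + (4 + (-4))i = -1


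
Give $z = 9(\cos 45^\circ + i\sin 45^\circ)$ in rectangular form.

a = r cos θ = 9 * sqrt(2)/2 = 9*sqrt(2)/2
b = r sin θ = 9 * sqrt(2)/2 = 9*sqrt(2)/2
z = 9*sqrt(2)/2 + (9*sqrt(2)/2)i


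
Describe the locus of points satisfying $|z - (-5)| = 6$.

|z - z0| = r describes a circle centered at z0 with radius r
Here z0 = -5 and r = 6
Locus: Circle centered at (-5, 0) with radius 6


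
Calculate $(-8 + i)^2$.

(a + bi)^2 = a^2 - b^2 + 2abi
= (-8)^2 - 1^2 + 2*(-8)*1i
= 63 - 16i


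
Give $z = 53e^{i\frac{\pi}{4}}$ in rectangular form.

a = r cos θ = 53 * sqrt(2)/2 = 53*sqrt(2)/2
b = r sin θ = 53 * sqrt(2)/2 = 53*sqrt(2)/2
z = 53*sqrt(2)/2 + (53*sqrt(2)/2)i


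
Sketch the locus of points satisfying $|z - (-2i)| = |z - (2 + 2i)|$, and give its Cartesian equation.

|z - z1| = |z - z2| means z is equidistant from z1 and z2,
i.e. the perpendicular bisector of the segment from (0, -2) to (2, 2) (midpoint (1, 0)).
With z = x + yi, square both sides:
(x - 0)^2 + (y - (-2))^2 = (x - 2)^2 + (y - 2)^2
The x^2 and y^2 terms cancel: 4x + 8y = 8 - 4 = 4
Simplify: x + 2y = 1
Locus: Perpendicular bisector of the segment from (0, -2) to (2, 2): the line x + 2y = 1


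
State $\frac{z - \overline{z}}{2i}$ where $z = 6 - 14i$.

z - conjugate(z) = 2bi
(z - conjugate(z))/(2i) = 2bi/(2i) = b = -14


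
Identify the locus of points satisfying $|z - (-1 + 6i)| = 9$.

|z - z0| = r describes a circle centered at z0 with radius r
Here z0 = -1 + 6i and r = 9
Locus: Circle centered at (-1, 6) with radius 9


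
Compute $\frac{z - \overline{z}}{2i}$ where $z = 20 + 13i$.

z - conjugate(z) = 2bi
(z - conjugate(z))/(2i) = 2bi/(2i) = b = 13


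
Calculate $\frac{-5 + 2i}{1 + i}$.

Multiply numerator and denominator by conjugate (1 - i):
= (-5 + 2i)(1 - i) / (1^2 + 1^2)
= (-3 + 7i) / 2
= -3/2 + (7/2)i


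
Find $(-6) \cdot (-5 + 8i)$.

(a1*a2 - b1*b2) + (a1*b2 + b1*a2)i
= (30 - 0) + (-48 + 0)i
= 30 - 48i


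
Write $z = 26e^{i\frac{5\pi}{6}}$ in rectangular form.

a = r cos θ = 26 * -sqrt(3)/2 = -13*sqrt(3)
b = r sin θ = 26 * 1/2 = 13
z = -13*sqrt(3) + 13i


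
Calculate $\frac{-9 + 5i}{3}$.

Divisor is real, so divide each part by 3:
= -3 + (5/3)i


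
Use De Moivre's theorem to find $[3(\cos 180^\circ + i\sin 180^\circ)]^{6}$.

By De Moivre: z^n = r^n(cos(nθ) + i sin(nθ))
= 3^6(cos(6*180°) + i sin(6*180°))
= 729(cos 0° + i sin 0°)
= 729


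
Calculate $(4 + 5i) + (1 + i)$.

(4 + 1) + (5 + 1)i = 5 + 6i


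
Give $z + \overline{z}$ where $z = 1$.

z + conjugate(z) = (a + bi) + (a - bi) = 2a
= 2 * 1 = 2


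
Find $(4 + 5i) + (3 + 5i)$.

(4 + 3) + (5 + 5)i = 7 + 10i


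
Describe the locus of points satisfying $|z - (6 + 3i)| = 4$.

|z - z0| = r describes a circle centered at z0 with radius r
Here z0 = 6 + 3i and r = 4
Locus: Circle centered at (6, 3) with radius 4


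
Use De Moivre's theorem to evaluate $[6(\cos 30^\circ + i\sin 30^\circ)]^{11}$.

By De Moivre: z^n = r^n(cos(nθ) + i sin(nθ))
= 6^11(cos(11*30°) + i sin(11*30°))
= 362797056(cos 330° + i sin 330°)
= 181398528*sqrt(3) - 181398528i


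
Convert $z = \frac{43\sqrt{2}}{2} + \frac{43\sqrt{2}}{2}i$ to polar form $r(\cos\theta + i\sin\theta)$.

r = |z| = sqrt(a^2 + b^2) = sqrt((43*sqrt(2)/2)^2 + (43*sqrt(2)/2)^2) = sqrt(1849/2 + 1849/2) = sqrt(1849) = 43
θ = arctan(b/a) = arctan(30.4056/30.4056) (quadrant-adjusted) = 45°
z = 43(cos 45° + i sin 45°)


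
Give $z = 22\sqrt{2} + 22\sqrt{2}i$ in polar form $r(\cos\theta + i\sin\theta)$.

r = |z| = sqrt(a^2 + b^2) = sqrt((22*sqrt(2))^2 + (22*sqrt(2))^2) = sqrt(968 + 968) = sqrt(1936) = 44
θ = arctan(b/a) = arctan(31.1127/31.1127) (quadrant-adjusted) = 45°
z = 44(cos 45° + i sin 45°)


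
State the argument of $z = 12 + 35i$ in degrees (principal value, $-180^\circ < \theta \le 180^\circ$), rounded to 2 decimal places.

θ = arctan(b/a) = arctan(35/12) (quadrant-adjusted) = 71.08°


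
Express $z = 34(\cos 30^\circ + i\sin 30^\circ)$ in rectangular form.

a = r cos θ = 34 * sqrt(3)/2 = 17*sqrt(3)
b = r sin θ = 34 * 1/2 = 17
z = 17*sqrt(3) + 17i


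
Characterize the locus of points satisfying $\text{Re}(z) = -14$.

Re(z) = x where z = x + yi; the equation x = -14 is satisfied by all points with that x-coordinate
Locus: Vertical line x = -14


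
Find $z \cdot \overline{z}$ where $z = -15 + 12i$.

z * conjugate(z) = |z|^2 = a^2 + b^2
= (-15)^2 + 12^2 = 369


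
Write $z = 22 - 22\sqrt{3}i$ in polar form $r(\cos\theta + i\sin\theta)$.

r = |z| = sqrt(a^2 + b^2) = sqrt((22)^2 + (-22*sqrt(3))^2) = sqrt(484 + 1452) = sqrt(1936) = 44
θ = arctan(b/a) = arctan(-38.1051/22) (quadrant-adjusted) = 300°
z = 44(cos 300° + i sin 300°)


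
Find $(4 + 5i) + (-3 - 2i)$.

(4 + (-3)) + (5 + (-2))i = 1 + 3i


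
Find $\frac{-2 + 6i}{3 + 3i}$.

Multiply numerator and denominator by conjugate (3 - 3i):
= (-2 + 6i)(3 - 3i) / (3^2 + 3^2)
= (12 + 24i) / 18
Divide through by 6: (2 + 4i) / 3
= 2/3 + (4/3)i


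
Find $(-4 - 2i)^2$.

(a + bi)^2 = a^2 - b^2 + 2abi
= (-4)^2 - (-2)^2 + 2*(-4)*(-2)i
= 12 + 16i


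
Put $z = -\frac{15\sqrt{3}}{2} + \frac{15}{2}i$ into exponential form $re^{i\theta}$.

r = |z| = sqrt((-15*sqrt(3)/2)^2 + (15/2)^2) = sqrt(675/4 + 225/4) = sqrt(225) = 15
θ = arctan(b/a) = arctan(7.5/-12.9904) (quadrant-adjusted) = 150° = 5π/6
z = 15e^(i*5π/6)


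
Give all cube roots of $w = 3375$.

|w| = 3375, arg(w) = 0°
Root modulus = 3375^(1/3) = 15
Root arguments: θ_k = (0° + 360°k)/3 for k = 0, 1, ..., 2
Roots: 15, -15/2 + (15*sqrt(3)/2)i, -15/2 - (15*sqrt(3)/2)i


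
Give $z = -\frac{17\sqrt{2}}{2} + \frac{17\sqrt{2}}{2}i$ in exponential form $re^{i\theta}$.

r = |z| = sqrt((-17*sqrt(2)/2)^2 + (17*sqrt(2)/2)^2) = sqrt(289/2 + 289/2) = sqrt(289) = 17
θ = arctan(b/a) = arctan(12.0208/-12.0208) (quadrant-adjusted) = 135° = 3π/4
z = 17e^(i*3π/4)


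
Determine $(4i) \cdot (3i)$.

(a1*a2 - b1*b2) + (a1*b2 + b1*a2)i
= (0 - 12) + (0 + 0)i
= -12


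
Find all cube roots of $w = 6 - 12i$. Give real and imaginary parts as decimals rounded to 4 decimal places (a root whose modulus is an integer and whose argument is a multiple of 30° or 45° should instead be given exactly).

|w| = sqrt(180) ≈ 13.416408, arg(w) ≈ 296.565051°
Root modulus = sqrt(180)^(1/3) ≈ 2.376177
Root arguments: θ_k = (arg(w) + 360°k)/3 for k = 0, 1, ..., 2
Compute each root as (root modulus)(cos θ_k + i sin θ_k) using full-precision intermediates, then round to 4 decimal places.
Roots: -0.3658 + 2.3479i, -1.8504 - 1.4907i, 2.2162 - 0.8572i


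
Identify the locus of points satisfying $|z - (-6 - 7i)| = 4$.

|z - z0| = r describes a circle centered at z0 with radius r
Here z0 = -6 - 7i and r = 4
Locus: Circle centered at (-6, -7) with radius 4


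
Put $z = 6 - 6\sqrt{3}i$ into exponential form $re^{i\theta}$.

r = |z| = sqrt((6)^2 + (-6*sqrt(3))^2) = sqrt(36 + 108) = sqrt(144) = 12
θ = arctan(b/a) = arctan(-10.3923/6) (quadrant-adjusted) = -60° = -π/3
z = 12e^(-i*π/3)


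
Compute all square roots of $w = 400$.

|w| = 400, arg(w) = 0°
Root modulus = 400^(1/2) = 20
Root arguments: θ_k = (0° + 360°k)/2 for k = 0, 1, ..., 1
Roots: 20, -20


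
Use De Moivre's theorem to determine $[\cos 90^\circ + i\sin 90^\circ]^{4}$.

By De Moivre: z^n = r^n(cos(nθ) + i sin(nθ))
= 1^4(cos(4*90°) + i sin(4*90°))
= 1(cos 0° + i sin 0°)
= 1


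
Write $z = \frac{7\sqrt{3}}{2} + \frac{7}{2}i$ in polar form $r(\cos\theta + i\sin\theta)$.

r = |z| = sqrt(a^2 + b^2) = sqrt((7*sqrt(3)/2)^2 + (7/2)^2) = sqrt(147/4 + 49/4) = sqrt(49) = 7
θ = arctan(b/a) = arctan(3.5/6.0622) (quadrant-adjusted) = 30°
z = 7(cos 30° + i sin 30°)


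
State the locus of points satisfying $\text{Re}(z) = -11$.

Re(z) = x where z = x + yi; the equation x = -11 is satisfied by all points with that x-coordinate
Locus: Vertical line x = -11


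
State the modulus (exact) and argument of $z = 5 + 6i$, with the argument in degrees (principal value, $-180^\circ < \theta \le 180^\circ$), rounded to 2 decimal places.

|z| = sqrt(5^2 + 6^2) = sqrt(61)
arg(z) = arctan(b/a) = arctan(6/5) (quadrant-adjusted) = 50.19°


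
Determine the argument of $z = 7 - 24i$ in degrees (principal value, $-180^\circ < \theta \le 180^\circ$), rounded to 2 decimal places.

θ = arctan(b/a) = arctan(-24/7) (quadrant-adjusted) = -73.74°


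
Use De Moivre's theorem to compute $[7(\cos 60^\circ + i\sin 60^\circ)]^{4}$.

By De Moivre: z^n = r^n(cos(nθ) + i sin(nθ))
= 7^4(cos(4*60°) + i sin(4*60°))
= 2401(cos 240° + i sin 240°)
= -2401/2 - (2401*sqrt(3)/2)i


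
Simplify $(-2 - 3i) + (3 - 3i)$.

(-2 + 3) + (-3 + (-3))i = 1 - 6i


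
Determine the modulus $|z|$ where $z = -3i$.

|z| = sqrt(a^2 + b^2) = sqrt(0^2 + (-3)^2) = sqrt(9) = 3


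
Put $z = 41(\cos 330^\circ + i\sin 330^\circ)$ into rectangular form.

a = r cos θ = 41 * sqrt(3)/2 = 41*sqrt(3)/2
b = r sin θ = 41 * -1/2 = -41/2
z = 41*sqrt(3)/2 - (41/2)i


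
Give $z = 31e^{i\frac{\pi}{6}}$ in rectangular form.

a = r cos θ = 31 * sqrt(3)/2 = 31*sqrt(3)/2
b = r sin θ = 31 * 1/2 = 31/2
z = 31*sqrt(3)/2 + (31/2)i


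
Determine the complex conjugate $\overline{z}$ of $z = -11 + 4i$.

If z = a + bi, then conjugate(z) = a - bi
conjugate(-11 + 4i) = -11 - 4i


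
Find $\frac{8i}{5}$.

Divisor is real, so divide each part by 5:
= 0 + (8/5)i


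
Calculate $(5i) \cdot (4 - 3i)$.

(a1*a2 - b1*b2) + (a1*b2 + b1*a2)i
= (0 - (-15)) + (0 + 20)i
= 15 + 20i


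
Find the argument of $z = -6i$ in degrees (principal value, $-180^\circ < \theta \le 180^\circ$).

a = 0 and b < 0, so z lies on the negative imaginary axis: θ = -90°


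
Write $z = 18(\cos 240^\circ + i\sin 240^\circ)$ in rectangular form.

a = r cos θ = 18 * -1/2 = -9
b = r sin θ = 18 * -sqrt(3)/2 = -9*sqrt(3)
z = -9 - 9*sqrt(3)i


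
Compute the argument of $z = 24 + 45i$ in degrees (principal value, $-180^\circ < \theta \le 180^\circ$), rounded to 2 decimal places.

θ = arctan(b/a) = arctan(45/24) (quadrant-adjusted) = 61.93°


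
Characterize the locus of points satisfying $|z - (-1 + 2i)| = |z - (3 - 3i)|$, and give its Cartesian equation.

|z - z1| = |z - z2| means z is equidistant from z1 and z2,
i.e. the perpendicular bisector of the segment from (-1, 2) to (3, -3) (midpoint (1, -1/2)).
With z = x + yi, square both sides:
(x - (-1))^2 + (y - 2)^2 = (x - 3)^2 + (y - (-3))^2
The x^2 and y^2 terms cancel: 8x + (-10)y = 18 - 5 = 13
Simplify: 8x - 10y = 13
Locus: Perpendicular bisector of the segment from (-1, 2) to (3, -3): the line 8x - 10y = 13


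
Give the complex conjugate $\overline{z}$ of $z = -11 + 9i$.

If z = a + bi, then conjugate(z) = a - bi
conjugate(-11 + 9i) = -11 - 9i


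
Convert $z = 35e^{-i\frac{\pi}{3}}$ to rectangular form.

a = r cos θ = 35 * 1/2 = 35/2
b = r sin θ = 35 * -sqrt(3)/2 = -35*sqrt(3)/2
z = 35/2 - (35*sqrt(3)/2)i


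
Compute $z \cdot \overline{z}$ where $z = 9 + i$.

z * conjugate(z) = |z|^2 = a^2 + b^2
= 9^2 + 1^2 = 82


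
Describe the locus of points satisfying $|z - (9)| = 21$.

|z - z0| = r describes a circle centered at z0 with radius r
Here z0 = 9 and r = 21
Locus: Circle centered at (9, 0) with radius 21


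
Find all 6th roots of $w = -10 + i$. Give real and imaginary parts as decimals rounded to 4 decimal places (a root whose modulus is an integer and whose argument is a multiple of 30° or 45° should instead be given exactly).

|w| = sqrt(101) ≈ 10.049876, arg(w) ≈ 174.289407°
Root modulus = sqrt(101)^(1/6) ≈ 1.469017
Root arguments: θ_k = (arg(w) + 360°k)/6 for k = 0, 1, ..., 5
Compute each root as (root modulus)(cos θ_k + i sin θ_k) using full-precision intermediates, then round to 4 decimal places.
Roots: 1.2842 + 0.7133i, 0.0244 + 1.4688i, -1.2598 + 0.7555i, -1.2842 - 0.7133i, -0.0244 - 1.4688i, 1.2598 - 0.7555i


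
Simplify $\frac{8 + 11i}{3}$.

Divisor is real, so divide each part by 3:
= 8/3 + (11/3)i


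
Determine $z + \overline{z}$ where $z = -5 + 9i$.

z + conjugate(z) = (a + bi) + (a - bi) = 2a
= 2 * (-5) = -10


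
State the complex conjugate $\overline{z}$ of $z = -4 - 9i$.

If z = a + bi, then conjugate(z) = a - bi
conjugate(-4 - 9i) = -4 + 9i


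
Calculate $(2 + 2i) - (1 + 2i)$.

(2 - 1) + (2 - 2)i = 1


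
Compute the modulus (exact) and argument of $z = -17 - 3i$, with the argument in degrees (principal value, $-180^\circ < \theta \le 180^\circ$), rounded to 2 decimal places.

|z| = sqrt((-17)^2 + (-3)^2) = sqrt(298)
arg(z) = arctan(b/a) = arctan(-3/-17) (quadrant-adjusted) = -169.99°


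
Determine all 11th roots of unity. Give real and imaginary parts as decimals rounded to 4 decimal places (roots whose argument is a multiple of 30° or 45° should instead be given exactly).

ω_k = e^(2πik/11) = cos(2πk/11) + i sin(2πk/11) for k = 0, 1, ..., 10
Roots: 1, 0.8413 + 0.5406i, 0.4154 + 0.9096i, -0.1423 + 0.9898i, -0.6549 + 0.7557i, -0.9595 + 0.2817i, -0.9595 - 0.2817i, -0.6549 - 0.7557i, -0.1423 - 0.9898i, 0.4154 - 0.9096i, 0.8413 - 0.5406i


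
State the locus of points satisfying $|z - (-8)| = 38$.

|z - z0| = r describes a circle centered at z0 with radius r
Here z0 = -8 and r = 38
Locus: Circle centered at (-8, 0) with radius 38


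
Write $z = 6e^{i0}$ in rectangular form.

a = r cos θ = 6 * 1 = 6
b = r sin θ = 6 * 0 = 0
z = 6


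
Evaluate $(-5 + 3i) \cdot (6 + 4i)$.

(a1*a2 - b1*b2) + (a1*b2 + b1*a2)i
= (-30 - 12) + (-20 + 18)i
= -42 - 2i


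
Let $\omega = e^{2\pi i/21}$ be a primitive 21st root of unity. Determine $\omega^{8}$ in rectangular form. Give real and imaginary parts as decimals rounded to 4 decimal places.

ω^8 = e^(2πi·8/21) = e^(i·16π/21)
= cos(16π/21) + i sin(16π/21)
= -0.7331 + 0.6802i


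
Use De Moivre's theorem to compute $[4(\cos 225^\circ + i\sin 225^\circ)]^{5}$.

By De Moivre: z^n = r^n(cos(nθ) + i sin(nθ))
= 4^5(cos(5*225°) + i sin(5*225°))
= 1024(cos 45° + i sin 45°)
= 512*sqrt(2) + 512*sqrt(2)i


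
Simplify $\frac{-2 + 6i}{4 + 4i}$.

Multiply numerator and denominator by conjugate (4 - 4i):
= (-2 + 6i)(4 - 4i) / (4^2 + 4^2)
= (16 + 32i) / 32
Divide through by 16: (1 + 2i) / 2
= 1/2 + i


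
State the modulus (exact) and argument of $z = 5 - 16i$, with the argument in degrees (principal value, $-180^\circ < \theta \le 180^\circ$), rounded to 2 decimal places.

|z| = sqrt(5^2 + (-16)^2) = sqrt(281)
arg(z) = arctan(b/a) = arctan(-16/5) (quadrant-adjusted) = -72.65°


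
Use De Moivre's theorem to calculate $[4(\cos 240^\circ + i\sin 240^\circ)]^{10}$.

By De Moivre: z^n = r^n(cos(nθ) + i sin(nθ))
= 4^10(cos(10*240°) + i sin(10*240°))
= 1048576(cos 240° + i sin 240°)
= -524288 - 524288*sqrt(3)i


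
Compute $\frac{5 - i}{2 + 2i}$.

Multiply numerator and denominator by conjugate (2 - 2i):
= (5 - i)(2 - 2i) / (2^2 + 2^2)
= (8 - 12i) / 8
Divide through by 4: (2 - 3i) / 2
= 1 - (3/2)i


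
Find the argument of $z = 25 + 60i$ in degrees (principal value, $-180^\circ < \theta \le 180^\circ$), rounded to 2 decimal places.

θ = arctan(b/a) = arctan(60/25) (quadrant-adjusted) = 67.38°


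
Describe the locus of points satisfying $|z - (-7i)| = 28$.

|z - z0| = r describes a circle centered at z0 with radius r
Here z0 = -7i and r = 28
Locus: Circle centered at (0, -7) with radius 28


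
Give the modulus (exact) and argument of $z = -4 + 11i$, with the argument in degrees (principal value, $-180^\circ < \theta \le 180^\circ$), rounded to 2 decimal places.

|z| = sqrt((-4)^2 + 11^2) = sqrt(137)
arg(z) = arctan(b/a) = arctan(11/-4) (quadrant-adjusted) = 109.98°


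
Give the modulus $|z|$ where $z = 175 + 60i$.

|z| = sqrt(a^2 + b^2) = sqrt(175^2 + 60^2) = sqrt(34225) = 185


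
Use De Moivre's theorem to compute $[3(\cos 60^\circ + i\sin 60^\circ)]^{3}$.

By De Moivre: z^n = r^n(cos(nθ) + i sin(nθ))
= 3^3(cos(3*60°) + i sin(3*60°))
= 27(cos 180° + i sin 180°)
= -27


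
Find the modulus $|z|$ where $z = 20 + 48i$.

|z| = sqrt(a^2 + b^2) = sqrt(20^2 + 48^2) = sqrt(2704) = 52


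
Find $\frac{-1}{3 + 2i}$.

Multiply numerator and denominator by conjugate (3 - 2i):
= (-1)(3 - 2i) / (3^2 + 2^2)
= (-3 + 2i) / 13
= -3/13 + (2/13)i


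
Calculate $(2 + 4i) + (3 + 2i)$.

(2 + 3) + (4 + 2)i = 5 + 6i


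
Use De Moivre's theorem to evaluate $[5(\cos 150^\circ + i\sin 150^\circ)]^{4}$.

By De Moivre: z^n = r^n(cos(nθ) + i sin(nθ))
= 5^4(cos(4*150°) + i sin(4*150°))
= 625(cos 240° + i sin 240°)
= -625/2 - (625*sqrt(3)/2)i


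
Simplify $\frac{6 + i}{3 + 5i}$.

Multiply numerator and denominator by conjugate (3 - 5i):
= (6 + i)(3 - 5i) / (3^2 + 5^2)
= (23 - 27i) / 34
= 23/34 - (27/34)i


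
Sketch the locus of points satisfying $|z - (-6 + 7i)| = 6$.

|z - z0| = r describes a circle centered at z0 with radius r
Here z0 = -6 + 7i and r = 6
Locus: Circle centered at (-6, 7) with radius 6


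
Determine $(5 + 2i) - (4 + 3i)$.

(5 - 4) + (2 - 3)i = 1 - i


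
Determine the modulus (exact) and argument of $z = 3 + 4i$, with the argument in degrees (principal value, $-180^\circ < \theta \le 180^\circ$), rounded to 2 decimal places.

|z| = sqrt(3^2 + 4^2) = 5
arg(z) = arctan(b/a) = arctan(4/3) (quadrant-adjusted) = 53.13°


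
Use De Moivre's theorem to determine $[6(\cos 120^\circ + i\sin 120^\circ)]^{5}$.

By De Moivre: z^n = r^n(cos(nθ) + i sin(nθ))
= 6^5(cos(5*120°) + i sin(5*120°))
= 7776(cos 240° + i sin 240°)
= -3888 - 3888*sqrt(3)i


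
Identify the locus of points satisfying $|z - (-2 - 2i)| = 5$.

|z - z0| = r describes a circle centered at z0 with radius r
Here z0 = -2 - 2i and r = 5
Locus: Circle centered at (-2, -2) with radius 5


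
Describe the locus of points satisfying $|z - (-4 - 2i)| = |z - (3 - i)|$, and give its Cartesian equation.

|z - z1| = |z - z2| means z is equidistant from z1 and z2,
i.e. the perpendicular bisector of the segment from (-4, -2) to (3, -1) (midpoint (-1/2, -3/2)).
With z = x + yi, square both sides:
(x - (-4))^2 + (y - (-2))^2 = (x - 3)^2 + (y - (-1))^2
The x^2 and y^2 terms cancel: 14x + 2y = 10 - 20 = -10
Simplify: 7x + y = -5
Locus: Perpendicular bisector of the segment from (-4, -2) to (3, -1): the line 7x + y = -5


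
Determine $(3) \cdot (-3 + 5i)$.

(a1*a2 - b1*b2) + (a1*b2 + b1*a2)i
= (-9 - 0) + (15 + 0)i
= -9 + 15i


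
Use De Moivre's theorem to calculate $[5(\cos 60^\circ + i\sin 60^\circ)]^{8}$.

By De Moivre: z^n = r^n(cos(nθ) + i sin(nθ))
= 5^8(cos(8*60°) + i sin(8*60°))
= 390625(cos 120° + i sin 120°)
= -390625/2 + (390625*sqrt(3)/2)i


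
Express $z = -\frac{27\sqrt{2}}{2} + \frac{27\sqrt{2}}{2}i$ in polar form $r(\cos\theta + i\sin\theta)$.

r = |z| = sqrt(a^2 + b^2) = sqrt((-27*sqrt(2)/2)^2 + (27*sqrt(2)/2)^2) = sqrt(729/2 + 729/2) = sqrt(729) = 27
θ = arctan(b/a) = arctan(19.0919/-19.0919) (quadrant-adjusted) = 135°
z = 27(cos 135° + i sin 135°)


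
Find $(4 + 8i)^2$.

(a + bi)^2 = a^2 - b^2 + 2abi
= 4^2 - 8^2 + 2*4*8i
= -48 + 64i


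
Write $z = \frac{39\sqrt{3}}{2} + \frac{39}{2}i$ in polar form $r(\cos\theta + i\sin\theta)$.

r = |z| = sqrt(a^2 + b^2) = sqrt((39*sqrt(3)/2)^2 + (39/2)^2) = sqrt(4563/4 + 1521/4) = sqrt(1521) = 39
θ = arctan(b/a) = arctan(19.5/33.775) (quadrant-adjusted) = 30°
z = 39(cos 30° + i sin 30°)


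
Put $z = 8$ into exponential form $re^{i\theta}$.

r = |z| = sqrt((8)^2 + (0)^2) = sqrt(64 + 0) = sqrt(64) = 8
b = 0 and a > 0, so z lies on the positive real axis: θ = 0
z = 8e^(i*0) = 8


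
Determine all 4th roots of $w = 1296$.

|w| = 1296, arg(w) = 0°
Root modulus = 1296^(1/4) = 6
Root arguments: θ_k = (0° + 360°k)/4 for k = 0, 1, ..., 3
Roots: 6, 6i, -6, -6i


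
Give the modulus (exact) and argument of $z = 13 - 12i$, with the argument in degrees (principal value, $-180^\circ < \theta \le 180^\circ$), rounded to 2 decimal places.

|z| = sqrt(13^2 + (-12)^2) = sqrt(313)
arg(z) = arctan(b/a) = arctan(-12/13) (quadrant-adjusted) = -42.71°


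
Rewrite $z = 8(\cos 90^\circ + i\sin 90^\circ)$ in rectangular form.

a = r cos θ = 8 * 0 = 0
b = r sin θ = 8 * 1 = 8
z = 8i


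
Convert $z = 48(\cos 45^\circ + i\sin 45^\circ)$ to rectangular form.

a = r cos θ = 48 * sqrt(2)/2 = 24*sqrt(2)
b = r sin θ = 48 * sqrt(2)/2 = 24*sqrt(2)
z = 24*sqrt(2) + 24*sqrt(2)i


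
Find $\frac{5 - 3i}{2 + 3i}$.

Multiply numerator and denominator by conjugate (2 - 3i):
= (5 - 3i)(2 - 3i) / (2^2 + 3^2)
= (1 - 21i) / 13
= 1/13 - (21/13)i


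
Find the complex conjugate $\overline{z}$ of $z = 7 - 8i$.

If z = a + bi, then conjugate(z) = a - bi
conjugate(7 - 8i) = 7 + 8i


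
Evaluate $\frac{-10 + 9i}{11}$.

Divisor is real, so divide each part by 11:
= -10/11 + (9/11)i


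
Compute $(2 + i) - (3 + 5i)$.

(2 - 3) + (1 - 5)i = -1 - 4i


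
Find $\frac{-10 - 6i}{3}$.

Divisor is real, so divide each part by 3:
= -10/3 - 2i


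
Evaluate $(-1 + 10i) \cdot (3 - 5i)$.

(a1*a2 - b1*b2) + (a1*b2 + b1*a2)i
= (-3 - (-50)) + (5 + 30)i
= 47 + 35i


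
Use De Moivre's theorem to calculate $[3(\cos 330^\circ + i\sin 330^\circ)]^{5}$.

By De Moivre: z^n = r^n(cos(nθ) + i sin(nθ))
= 3^5(cos(5*330°) + i sin(5*330°))
= 243(cos 210° + i sin 210°)
= -243*sqrt(3)/2 - (243/2)i


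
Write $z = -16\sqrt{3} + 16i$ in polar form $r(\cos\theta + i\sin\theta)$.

r = |z| = sqrt(a^2 + b^2) = sqrt((-16*sqrt(3))^2 + (16)^2) = sqrt(768 + 256) = sqrt(1024) = 32
θ = arctan(b/a) = arctan(16/-27.7128) (quadrant-adjusted) = 150°
z = 32(cos 150° + i sin 150°)


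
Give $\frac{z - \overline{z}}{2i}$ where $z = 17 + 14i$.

z - conjugate(z) = 2bi
(z - conjugate(z))/(2i) = 2bi/(2i) = b = 14


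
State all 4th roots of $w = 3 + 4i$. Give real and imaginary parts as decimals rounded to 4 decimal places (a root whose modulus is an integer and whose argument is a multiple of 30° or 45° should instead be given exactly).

|w| = 5, arg(w) ≈ 53.130102°
Root modulus = 5^(1/4) ≈ 1.495349
Root arguments: θ_k = (arg(w) + 360°k)/4 for k = 0, 1, ..., 3
Compute each root as (root modulus)(cos θ_k + i sin θ_k) using full-precision intermediates, then round to 4 decimal places.
Roots: 1.4553 + 0.3436i, -0.3436 + 1.4553i, -1.4553 - 0.3436i, 0.3436 - 1.4553i


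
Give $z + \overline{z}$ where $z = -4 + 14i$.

z + conjugate(z) = (a + bi) + (a - bi) = 2a
= 2 * (-4) = -8


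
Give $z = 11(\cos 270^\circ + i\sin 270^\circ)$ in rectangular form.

a = r cos θ = 11 * 0 = 0
b = r sin θ = 11 * -1 = -11
z = -11i


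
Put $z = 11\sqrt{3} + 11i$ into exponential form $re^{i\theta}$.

r = |z| = sqrt((11*sqrt(3))^2 + (11)^2) = sqrt(363 + 121) = sqrt(484) = 22
θ = arctan(b/a) = arctan(11/19.0526) (quadrant-adjusted) = 30° = π/6
z = 22e^(i*π/6)


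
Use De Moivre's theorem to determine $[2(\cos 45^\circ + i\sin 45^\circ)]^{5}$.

By De Moivre: z^n = r^n(cos(nθ) + i sin(nθ))
= 2^5(cos(5*45°) + i sin(5*45°))
= 32(cos 225° + i sin 225°)
= -16*sqrt(2) - 16*sqrt(2)i


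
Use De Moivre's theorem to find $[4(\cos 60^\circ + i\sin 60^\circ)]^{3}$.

By De Moivre: z^n = r^n(cos(nθ) + i sin(nθ))
= 4^3(cos(3*60°) + i sin(3*60°))
= 64(cos 180° + i sin 180°)
= -64


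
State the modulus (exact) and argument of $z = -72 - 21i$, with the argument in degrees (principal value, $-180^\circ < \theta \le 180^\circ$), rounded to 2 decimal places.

|z| = sqrt((-72)^2 + (-21)^2) = 75
arg(z) = arctan(b/a) = arctan(-21/-72) (quadrant-adjusted) = -163.74°
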